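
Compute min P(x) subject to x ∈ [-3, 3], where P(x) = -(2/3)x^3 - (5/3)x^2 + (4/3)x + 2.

-27

P'(x) = -2x^2 - (10/3)x + 4/3, which vanishes at x = -2 and x = 1/3.
Compare values at every candidate in [-3, 3]: P(-3) = 1, P(-2) = -2, P(1/3) = 181/81, P(3) = -27.
The minimum over the interval is -27, attained at x = 3.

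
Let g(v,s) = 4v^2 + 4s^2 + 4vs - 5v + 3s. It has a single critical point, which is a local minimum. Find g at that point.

∂g/∂v = 8v + 4s - 5 = 0 and ∂g/∂s = 4v + 8s + 3 = 0, so (v, s) = (13/12, -11/12).
The Hessian has g_{vv} = 8, g_{ss} = 8, g_{vs} = 4, giving D = 48 > 0 with g_{vv} > 0, so the point is a local minimum.
g(13/12, -11/12) = -49/12.

-49/12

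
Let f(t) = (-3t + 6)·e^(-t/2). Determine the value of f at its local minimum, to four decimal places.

f'(t) = (-3)·e^(-t/2) + (-3t + 6)·(-1/2)·e^(-t/2) = ((3/2)t - 6)·e^(-t/2). Since e^(-t/2) > 0, the only critical point is t = 4.
f''(4) has the same sign as 3/2 > 0, so this is a local minimum.
f(4) = (-6)·e^(-2) ≈ -0.8120.

-0.8120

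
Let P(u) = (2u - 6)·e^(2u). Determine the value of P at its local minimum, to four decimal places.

Differentiating with the product rule gives P'(u) = (4u - 10)·e^(2u). Since e^(2u) > 0, the only critical point is u = 5/2.
P''(5/2) has the same sign as 4 > 0, so this is a local minimum.
P(5/2) = (-1)·e^(5) ≈ -148.4132.

-148.4132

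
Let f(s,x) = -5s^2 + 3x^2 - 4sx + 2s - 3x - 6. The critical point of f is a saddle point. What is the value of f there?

∂f/∂s = -10s - 4x + 2 = 0 and ∂f/∂x = -4s + 6x - 3 = 0, so (s, x) = (0, 1/2).
The Hessian has f_{ss} = -10, f_{xx} = 6, f_{sx} = -4, giving D = -76 < 0, so the point is a saddle point.
f(0, 1/2) = -27/4.

-27/4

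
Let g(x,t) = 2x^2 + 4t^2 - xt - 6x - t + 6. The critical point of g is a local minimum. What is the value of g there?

34/31

∂g/∂x = 4x - t - 6 = 0 and ∂g/∂t = -x + 8t - 1 = 0, so (x, t) = (49/31, 10/31).
The Hessian has g_{xx} = 4, g_{tt} = 8, g_{xt} = -1, giving D = 31 > 0 with g_{xx} > 0, so the point is a local minimum.
g(49/31, 10/31) = 34/31.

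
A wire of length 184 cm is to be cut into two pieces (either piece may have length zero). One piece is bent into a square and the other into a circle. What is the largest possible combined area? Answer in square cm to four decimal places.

Let x be the length used for the square. Square side x/4; circle radius (184−x)/(2π).
A(x) = (x/4)² + π·((184−x)/(2π))² = x²/16 + (184−x)²/(4π) for 0 ≤ x ≤ 184. A'(x) = x/8 − (184−x)/(2π) = 0 gives x = 4·184/(π+4) ≈ 103.0582.
A'' > 0, so the interior critical point is a minimum; the maximum is at an endpoint. A(0) = 2694.1749 and A(184) = 2116.0000, so the largest area is 2694.1749.

2694.1749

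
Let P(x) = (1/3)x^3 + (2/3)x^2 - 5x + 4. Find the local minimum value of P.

-76/81

P'(x) = x^2 + (4/3)x - 5. Setting P'(x) = 0 gives x ∈ {-3, 5/3}.
P''(x) = 2x + 4/3. P''(-3) = -14/3 < 0 ⇒ local maximum; P''(5/3) = 14/3 > 0 ⇒ local minimum.
Thus P has its local minimum at x = 5/3, with value -76/81.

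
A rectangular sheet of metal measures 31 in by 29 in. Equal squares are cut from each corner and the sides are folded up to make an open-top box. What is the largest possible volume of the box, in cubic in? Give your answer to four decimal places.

With cut size x, the volume is V(x) = x(31 − 2x)(29 − 2x) for 0 < x < 14.5.
V'(x) = 12x^2 − 240x + 899. Setting V'(x) = 0 gives x ≈ 4.9917 (the root in (0, 14.5)).
V''(x) = 24x − 240 is negative there, so this is the maximum; V ≈ 1995.0042.

1995.0042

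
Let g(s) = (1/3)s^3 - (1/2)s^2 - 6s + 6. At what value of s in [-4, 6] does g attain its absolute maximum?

The derivative is s^2 - s - 6, which vanishes at s = -2 and s = 3.
Candidates: g(-4) = 2/3; g(-2) = 40/3; g(3) = -15/2; g(6) = 24.
So the maximum is g(6) = 24.

6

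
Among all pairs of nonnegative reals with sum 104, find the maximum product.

With x + y = 104, the product is P(x) = x(104 − x).
P'(x) = 104 − 2x = 0 gives x = 52; P'' = −2 < 0, so this is the maximum.
P = 52·52 = 2704.

2704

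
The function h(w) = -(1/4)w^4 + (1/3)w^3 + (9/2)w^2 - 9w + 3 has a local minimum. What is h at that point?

-17/12

h'(w) = -w^3 + w^2 + 9w - 9 = 0 at w = -3, 1, 3.
Since h''(w) = -3w^2 + 2w + 9, we get h''(-3) = -24 < 0 ⇒ local maximum; h''(1) = 8 > 0 ⇒ local minimum; h''(3) = -12 < 0 ⇒ local maximum.
The local minimum is h(1) = -17/12.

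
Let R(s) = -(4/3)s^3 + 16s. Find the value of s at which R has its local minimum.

-2

R'(s) = -4s^2 + 16 = 0 at s = -2, 2.
R''(s) = -8s. R''(-2) = 16 > 0 ⇒ local minimum; R''(2) = -16 < 0 ⇒ local maximum.
The local minimum is R(-2) = -64/3.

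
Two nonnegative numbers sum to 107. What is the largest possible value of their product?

With x + y = 107, the product is P(x) = x(107 − x).
P'(x) = 107 − 2x = 0 gives x = 107/2; P'' = −2 < 0, so this is the maximum.
P = 107/2·107/2 = 11449/4.

11449/4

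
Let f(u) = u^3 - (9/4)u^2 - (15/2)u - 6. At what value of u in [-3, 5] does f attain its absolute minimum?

-3

Differentiating, f'(u) = 3u^2 - (9/2)u - 15/2; which vanishes at u = -1 and u = 5/2.
Evaluating at the critical points and endpoints: f(-3) = -123/4, f(-1) = -7/4, f(5/2) = -371/16, f(5) = 101/4.
Hence the absolute minimum is -123/4 at u = -3.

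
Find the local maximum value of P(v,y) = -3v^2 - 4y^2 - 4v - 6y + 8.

∂P/∂v = -6v - 4 = 0 and ∂P/∂y = -8y - 6 = 0, so (v, y) = (-2/3, -3/4).
The Hessian has P_{vv} = -6, P_{yy} = -8, P_{vy} = 0, giving D = 48 > 0 with P_{vv} < 0, so the point is a local maximum.
P(-2/3, -3/4) = 139/12.

139/12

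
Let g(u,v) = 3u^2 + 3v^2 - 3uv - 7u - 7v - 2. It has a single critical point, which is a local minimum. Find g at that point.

-55/3

∂g/∂u = 6u - 3v - 7 = 0 and ∂g/∂v = -3u + 6v - 7 = 0, so (u, v) = (7/3, 7/3).
The Hessian has g_{uu} = 6, g_{vv} = 6, g_{uv} = -3, giving D = 27 > 0 with g_{uu} > 0, so the point is a local minimum.
g(7/3, 7/3) = -55/3.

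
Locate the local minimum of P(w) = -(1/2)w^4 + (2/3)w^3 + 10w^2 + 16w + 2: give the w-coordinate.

-1

Critical points: P'(w) = -2w^3 + 2w^2 + 20w + 16 vanishes at w = -2, -1, 4.
Since P''(w) = -6w^2 + 4w + 20, we get P''(-2) = -12 < 0 ⇒ local maximum; P''(-1) = 10 > 0 ⇒ local minimum; P''(4) = -60 < 0 ⇒ local maximum.
Thus P has its local minimum at w = -1, with value -31/6.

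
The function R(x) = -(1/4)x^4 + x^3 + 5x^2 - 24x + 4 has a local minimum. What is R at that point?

-20

R'(x) = -x^3 + 3x^2 + 10x - 24 = 0 at x = -3, 2, 4.
Since R''(x) = -3x^2 + 6x + 10, we get R''(-3) = -35 < 0 ⇒ local maximum; R''(2) = 10 > 0 ⇒ local minimum; R''(4) = -14 < 0 ⇒ local maximum.
The local minimum is R(2) = -20.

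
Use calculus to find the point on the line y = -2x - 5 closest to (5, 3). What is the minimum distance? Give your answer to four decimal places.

Minimize D(x)^2 = (x - 5)^2 + (-2x - 8)^2.
d/dx[D^2] = 2(x - 5) + 2·(-2)·(-2x - 8) = 0 ⇒ x = -11/5.
Then y = -3/5 and the distance is √(324/5) ≈ 8.0498.

8.0498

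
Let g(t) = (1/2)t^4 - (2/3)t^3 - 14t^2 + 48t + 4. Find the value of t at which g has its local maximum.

2

g'(t) = 2t^3 - 2t^2 - 28t + 48. Setting g'(t) = 0 gives t ∈ {-4, 2, 3}.
Second-derivative test with g''(t) = 6t^2 - 4t - 28: g''(-4) = 84 > 0 ⇒ local minimum; g''(2) = -12 < 0 ⇒ local maximum; g''(3) = 14 > 0 ⇒ local minimum.
So the local maximum value is g(2) = 140/3.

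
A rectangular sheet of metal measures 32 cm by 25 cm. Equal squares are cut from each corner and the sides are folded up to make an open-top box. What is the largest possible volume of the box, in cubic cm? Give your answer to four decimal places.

1657.2158

With cut size x, the volume is V(x) = x(32 − 2x)(25 − 2x) for 0 < x < 12.5.
V'(x) = 12x^2 − 228x + 800. Setting V'(x) = 0 gives x ≈ 4.6437 (the root in (0, 12.5)).
V''(x) = 24x − 228 is negative there, so this is the maximum; V ≈ 1657.2158.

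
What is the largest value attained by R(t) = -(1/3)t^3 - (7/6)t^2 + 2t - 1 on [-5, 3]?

3/2

Differentiating, R'(t) = -t^2 - (7/3)t + 2; which vanishes at t = -3 and t = 2/3.
Candidates: R(-5) = 3/2; R(-3) = -17/2; R(2/3) = -23/81; R(3) = -29/2.
So the maximum is R(-5) = 3/2.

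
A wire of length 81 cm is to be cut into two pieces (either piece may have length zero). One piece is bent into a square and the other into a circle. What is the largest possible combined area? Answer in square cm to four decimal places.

Let x be the length used for the square. Square side x/4; circle radius (81−x)/(2π).
A(x) = (x/4)² + π·((81−x)/(2π))² = x²/16 + (81−x)²/(4π) for 0 ≤ x ≤ 81. A'(x) = x/8 − (81−x)/(2π) = 0 gives x = 4·81/(π+4) ≈ 45.3680.
A'' > 0, so the interior critical point is a minimum; the maximum is at an endpoint. A(0) = 522.1078 and A(81) = 410.0625, so the largest area is 522.1078.

522.1078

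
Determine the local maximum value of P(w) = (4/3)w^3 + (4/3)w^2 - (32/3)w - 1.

15

P'(w) = 4w^2 + (8/3)w - 32/3. Setting P'(w) = 0 gives w ∈ {-2, 4/3}.
Since P''(w) = 8w + 8/3, we get P''(-2) = -40/3 < 0 ⇒ local maximum; P''(4/3) = 40/3 > 0 ⇒ local minimum.
The local maximum is P(-2) = 15.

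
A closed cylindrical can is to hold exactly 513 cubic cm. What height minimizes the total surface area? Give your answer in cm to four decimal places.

With radius r and height h, πr²h = 513 so h = 513/(πr²), and S(r) = 2πr² + 2πrh = 2πr² + 2·513/r.
S'(r) = 4πr − 2·513/r² = 0 ⇒ r³ = 513/(2π), so r ≈ 4.3382 and h = 2r ≈ 8.6765.
S''(r) = 4π + 4·513/r³ > 0, so this is the minimum; S ≈ 354.7530.

8.6765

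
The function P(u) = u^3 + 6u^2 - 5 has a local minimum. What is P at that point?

Critical points: P'(u) = 3u^2 + 12u vanishes at u = -4, 0.
Second-derivative test with P''(u) = 6u + 12: P''(-4) = -12 < 0 ⇒ local maximum; P''(0) = 12 > 0 ⇒ local minimum.
The local minimum is P(0) = -5.

-5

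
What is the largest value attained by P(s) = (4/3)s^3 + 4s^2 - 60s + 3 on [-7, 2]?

709/3

The derivative is 4s^2 + 8s - 60, whose only zero in [-7, 2] is s = -5.
Compare values at every candidate in [-7, 2]: P(-7) = 485/3, P(-5) = 709/3, P(2) = -271/3.
Hence the absolute maximum is 709/3 at s = -5.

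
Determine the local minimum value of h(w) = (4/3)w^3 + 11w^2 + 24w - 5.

h'(w) = 4w^2 + 22w + 24 = 0 at w = -4, -3/2.
h''(w) = 8w + 22. h''(-4) = -10 < 0 ⇒ local maximum; h''(-3/2) = 10 > 0 ⇒ local minimum.
So the local minimum value is h(-3/2) = -83/4.

-83/4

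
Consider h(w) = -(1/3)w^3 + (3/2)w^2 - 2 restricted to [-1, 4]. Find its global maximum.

5/2

Differentiating, h'(w) = -w^2 + 3w; which vanishes at w = 0 and w = 3.
Evaluating at the critical points and endpoints: h(-1) = -1/6, h(0) = -2, h(3) = 5/2, h(4) = 2/3.
So the maximum is h(3) = 5/2.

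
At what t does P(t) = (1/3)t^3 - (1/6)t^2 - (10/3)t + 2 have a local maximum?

P'(t) = t^2 - (1/3)t - 10/3. Setting P'(t) = 0 gives t ∈ {-5/3, 2}.
Since P''(t) = 2t - 1/3, we get P''(-5/3) = -11/3 < 0 ⇒ local maximum; P''(2) = 11/3 > 0 ⇒ local minimum.
The local maximum is P(-5/3) = 899/162.

-5/3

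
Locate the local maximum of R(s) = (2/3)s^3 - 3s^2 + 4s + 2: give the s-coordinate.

1

R'(s) = 2s^2 - 6s + 4 = 0 at s = 1, 2.
R''(s) = 4s - 6. R''(1) = -2 < 0 ⇒ local maximum; R''(2) = 2 > 0 ⇒ local minimum.
The local maximum is R(1) = 11/3.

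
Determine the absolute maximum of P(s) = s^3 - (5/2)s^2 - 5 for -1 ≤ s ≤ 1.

-5

Differentiating, P'(s) = 3s^2 - 5s; whose only zero in [-1, 1] is s = 0.
Evaluating at the critical points and endpoints: P(-1) = -17/2, P(0) = -5, P(1) = -13/2.
The maximum over the interval is -5, attained at s = 0.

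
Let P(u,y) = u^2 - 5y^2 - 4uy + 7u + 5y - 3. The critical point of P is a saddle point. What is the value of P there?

∂P/∂u = 2u - 4y + 7 = 0 and ∂P/∂y = -4u - 10y + 5 = 0, so (u, y) = (-25/18, 19/18).
The Hessian has P_{uu} = 2, P_{yy} = -10, P_{uy} = -4, giving D = -36 < 0, so the point is a saddle point.
P(-25/18, 19/18) = -47/9.

-47/9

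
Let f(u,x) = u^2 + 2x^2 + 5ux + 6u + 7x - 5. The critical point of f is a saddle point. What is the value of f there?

∂f/∂u = 2u + 5x + 6 = 0 and ∂f/∂x = 5u + 4x + 7 = 0, so (u, x) = (-11/17, -16/17).
The Hessian has f_{uu} = 2, f_{xx} = 4, f_{ux} = 5, giving D = -17 < 0, so the point is a saddle point.
f(-11/17, -16/17) = -174/17.

-174/17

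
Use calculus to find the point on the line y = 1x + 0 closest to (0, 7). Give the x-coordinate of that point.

Minimize D(x)^2 = (x + 0)^2 + (x - 7)^2.
d/dx[D^2] = 2(x + 0) + 2·1·(x - 7) = 0 ⇒ x = 7/2.
Then y = 7/2 and the distance is √(49/2) ≈ 4.9497.

7/2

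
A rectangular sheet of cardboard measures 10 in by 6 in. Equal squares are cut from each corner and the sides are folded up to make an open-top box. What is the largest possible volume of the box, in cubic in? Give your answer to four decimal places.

With cut size x, the volume is V(x) = x(10 − 2x)(6 − 2x) for 0 < x < 3.
V'(x) = 12x^2 − 64x + 60. Setting V'(x) = 0 gives x ≈ 1.2137 (the root in (0, 3)).
V''(x) = 24x − 64 is negative there, so this is the maximum; V ≈ 32.8353.

32.8353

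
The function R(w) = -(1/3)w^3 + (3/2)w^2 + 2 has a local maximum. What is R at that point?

Critical points: R'(w) = -w^2 + 3w vanishes at w = 0, 3.
R''(w) = -2w + 3. R''(0) = 3 > 0 ⇒ local minimum; R''(3) = -3 < 0 ⇒ local maximum.
Thus R has its local maximum at w = 3, with value 13/2.

13/2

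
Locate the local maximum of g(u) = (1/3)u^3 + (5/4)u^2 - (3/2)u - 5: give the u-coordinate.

g'(u) = u^2 + (5/2)u - 3/2 = 0 at u = -3, 1/2.
Since g''(u) = 2u + 5/2, we get g''(-3) = -7/2 < 0 ⇒ local maximum; g''(1/2) = 7/2 > 0 ⇒ local minimum.
Thus g has its local maximum at u = -3, with value 7/4.

-3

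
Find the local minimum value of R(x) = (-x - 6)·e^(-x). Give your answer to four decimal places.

Differentiating with the product rule gives R'(x) = (x + 5)·e^(-x). Since e^(-x) > 0, the only critical point is x = -5.
R''(-5) has the same sign as 1 > 0, so this is a local minimum.
R(-5) = (-1)·e^(5) ≈ -148.4132.

-148.4132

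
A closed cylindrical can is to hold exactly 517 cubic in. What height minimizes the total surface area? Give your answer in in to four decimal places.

With radius r and height h, πr²h = 517 so h = 517/(πr²), and S(r) = 2πr² + 2πrh = 2πr² + 2·517/r.
S'(r) = 4πr − 2·517/r² = 0 ⇒ r³ = 517/(2π), so r ≈ 4.3495 and h = 2r ≈ 8.6990.
S''(r) = 4π + 4·517/r³ > 0, so this is the minimum; S ≈ 356.5947.

8.6990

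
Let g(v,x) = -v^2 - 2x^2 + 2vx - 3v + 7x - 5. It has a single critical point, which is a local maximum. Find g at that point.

∂g/∂v = -2v + 2x - 3 = 0 and ∂g/∂x = 2v - 4x + 7 = 0, so (v, x) = (1/2, 2).
The Hessian has g_{vv} = -2, g_{xx} = -4, g_{vx} = 2, giving D = 4 > 0 with g_{vv} < 0, so the point is a local maximum.
g(1/2, 2) = 5/4.

5/4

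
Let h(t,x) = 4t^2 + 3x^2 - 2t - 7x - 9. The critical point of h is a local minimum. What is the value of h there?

∂h/∂t = 8t - 2 = 0 and ∂h/∂x = 6x - 7 = 0, so (t, x) = (1/4, 7/6).
The Hessian has h_{tt} = 8, h_{xx} = 6, h_{tx} = 0, giving D = 48 > 0 with h_{tt} > 0, so the point is a local minimum.
h(1/4, 7/6) = -40/3.

-40/3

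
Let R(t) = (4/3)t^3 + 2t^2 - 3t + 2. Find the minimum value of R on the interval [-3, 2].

The derivative is 4t^2 + 4t - 3, which vanishes at t = -3/2 and t = 1/2.
Candidates: R(-3) = -7,  R(-3/2) = 13/2,  R(1/2) = 7/6,  R(2) = 44/3.
So the minimum is R(-3) = -7.

-7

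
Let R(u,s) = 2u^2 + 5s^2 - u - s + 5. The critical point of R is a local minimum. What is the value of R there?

193/40

∂R/∂u = 4u - 1 = 0 and ∂R/∂s = 10s - 1 = 0, so (u, s) = (1/4, 1/10).
The Hessian has R_{uu} = 4, R_{ss} = 10, R_{us} = 0, giving D = 40 > 0 with R_{uu} > 0, so the point is a local minimum.
R(1/4, 1/10) = 193/40.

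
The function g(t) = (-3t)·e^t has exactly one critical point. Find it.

-1

Differentiating with the product rule gives g'(t) = (-3t - 3)·e^t. Since e^t > 0, the only critical point is t = -1.
g''(-1) has the same sign as -3 < 0, so this is a local maximum.
g(-1) = (3)·e^(-1) ≈ 1.1036.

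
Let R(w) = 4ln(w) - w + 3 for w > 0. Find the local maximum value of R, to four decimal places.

4.5452

R'(w) = 4/w − 1 = 0 gives w = 4.
R''(w) = -4/w², which is negative for w > 0, so this is a local maximum.
R(4) = 4·ln(4) - 4 + 3 ≈ 4.5452.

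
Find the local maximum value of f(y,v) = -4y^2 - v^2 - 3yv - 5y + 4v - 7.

∂f/∂y = -8y - 3v - 5 = 0 and ∂f/∂v = -3y - 2v + 4 = 0, so (y, v) = (-22/7, 47/7).
The Hessian has f_{yy} = -8, f_{vv} = -2, f_{yv} = -3, giving D = 7 > 0 with f_{yy} < 0, so the point is a local maximum.
f(-22/7, 47/7) = 100/7.

100/7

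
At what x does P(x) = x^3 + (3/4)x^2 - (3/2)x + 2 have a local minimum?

P'(x) = 3x^2 + (3/2)x - 3/2. Setting P'(x) = 0 gives x ∈ {-1, 1/2}.
Second-derivative test with P''(x) = 6x + 3/2: P''(-1) = -9/2 < 0 ⇒ local maximum; P''(1/2) = 9/2 > 0 ⇒ local minimum.
Thus P has its local minimum at x = 1/2, with value 25/16.

1/2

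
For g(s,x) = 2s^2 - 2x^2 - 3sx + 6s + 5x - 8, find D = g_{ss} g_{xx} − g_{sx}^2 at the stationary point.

-25

∂g/∂s = 4s - 3x + 6 = 0 and ∂g/∂x = -3s - 4x + 5 = 0, so (s, x) = (-9/25, 38/25).
The Hessian has g_{ss} = 4, g_{xx} = -4, g_{sx} = -3, giving D = -25 < 0, so the point is a saddle point.
D = (4)·(-4) − (-3)^2 = -25.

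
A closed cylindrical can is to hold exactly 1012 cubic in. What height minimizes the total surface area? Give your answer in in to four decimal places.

10.8817

With radius r and height h, πr²h = 1012 so h = 1012/(πr²), and S(r) = 2πr² + 2πrh = 2πr² + 2·1012/r.
S'(r) = 4πr − 2·1012/r² = 0 ⇒ r³ = 1012/(2π), so r ≈ 5.4409 and h = 2r ≈ 10.8817.
S''(r) = 4π + 4·1012/r³ > 0, so this is the minimum; S ≈ 558.0009.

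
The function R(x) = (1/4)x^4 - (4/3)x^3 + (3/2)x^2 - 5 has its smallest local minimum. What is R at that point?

R'(x) = x^3 - 4x^2 + 3x. Setting R'(x) = 0 gives x ∈ {0, 1, 3}.
Second-derivative test with R''(x) = 3x^2 - 8x + 3: R''(0) = 3 > 0 ⇒ local minimum; R''(1) = -2 < 0 ⇒ local maximum; R''(3) = 6 > 0 ⇒ local minimum.
Thus R has its smallest local minimum at x = 3, with value -29/4.

-29/4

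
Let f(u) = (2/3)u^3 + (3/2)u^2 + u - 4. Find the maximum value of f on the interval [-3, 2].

28/3

f'(u) = 2u^2 + 3u + 1, which vanishes at u = -1 and u = -1/2.
Evaluating at the critical points and endpoints: f(-3) = -23/2, f(-1) = -25/6, f(-1/2) = -101/24, f(2) = 28/3.
So the maximum is f(2) = 28/3.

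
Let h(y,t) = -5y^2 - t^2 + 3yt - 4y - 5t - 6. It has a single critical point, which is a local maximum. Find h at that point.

135/11

∂h/∂y = -10y + 3t - 4 = 0 and ∂h/∂t = 3y - 2t - 5 = 0, so (y, t) = (-23/11, -62/11).
The Hessian has h_{yy} = -10, h_{tt} = -2, h_{yt} = 3, giving D = 11 > 0 with h_{yy} < 0, so the point is a local maximum.
h(-23/11, -62/11) = 135/11.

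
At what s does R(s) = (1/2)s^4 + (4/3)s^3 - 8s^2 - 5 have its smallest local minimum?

-4

Critical points: R'(s) = 2s^3 + 4s^2 - 16s vanishes at s = -4, 0, 2.
R''(s) = 6s^2 + 8s - 16. R''(-4) = 48 > 0 ⇒ local minimum; R''(0) = -16 < 0 ⇒ local maximum; R''(2) = 24 > 0 ⇒ local minimum.
So the smallest local minimum value is R(-4) = -271/3.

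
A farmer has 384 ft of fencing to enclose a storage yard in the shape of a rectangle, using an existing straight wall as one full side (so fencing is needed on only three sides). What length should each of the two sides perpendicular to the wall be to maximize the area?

96

Let the sides perpendicular to the wall have length x and the parallel side y, so 2x + y = 384 and the area is A = xy = x(384 − 2x).
A'(x) = 384 − 4x = 0 gives x = 96, and A''(x) = −4 < 0 confirms a maximum.
Then y = 384 − 2·96 = 192 and A = 18432.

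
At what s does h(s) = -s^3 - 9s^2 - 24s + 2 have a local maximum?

-2

Critical points: h'(s) = -3s^2 - 18s - 24 vanishes at s = -4, -2.
h''(s) = -6s - 18. h''(-4) = 6 > 0 ⇒ local minimum; h''(-2) = -6 < 0 ⇒ local maximum.
So the local maximum value is h(-2) = 22.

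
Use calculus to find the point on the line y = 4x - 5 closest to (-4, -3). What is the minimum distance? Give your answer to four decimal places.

Minimize D(x)^2 = (x + 4)^2 + (4x - 2)^2.
d/dx[D^2] = 2(x + 4) + 2·4·(4x - 2) = 0 ⇒ x = 4/17.
Then y = -69/17 and the distance is √(324/17) ≈ 4.3656.

4.3656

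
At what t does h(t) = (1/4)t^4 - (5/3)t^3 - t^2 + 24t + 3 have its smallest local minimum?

h'(t) = t^3 - 5t^2 - 2t + 24 = 0 at t = -2, 3, 4.
h''(t) = 3t^2 - 10t - 2. h''(-2) = 30 > 0 ⇒ local minimum; h''(3) = -5 < 0 ⇒ local maximum; h''(4) = 6 > 0 ⇒ local minimum.
Thus h has its smallest local minimum at t = -2, with value -95/3.

-2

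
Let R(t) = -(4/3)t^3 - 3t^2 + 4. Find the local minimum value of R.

7/4

R'(t) = -4t^2 - 6t. Setting R'(t) = 0 gives t ∈ {-3/2, 0}.
Since R''(t) = -8t - 6, we get R''(-3/2) = 6 > 0 ⇒ local minimum; R''(0) = -6 < 0 ⇒ local maximum.
The local minimum is R(-3/2) = 7/4.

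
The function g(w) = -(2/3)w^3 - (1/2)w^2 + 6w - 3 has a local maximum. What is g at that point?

Critical points: g'(w) = -2w^2 - w + 6 vanishes at w = -2, 3/2.
Since g''(w) = -4w - 1, we get g''(-2) = 7 > 0 ⇒ local minimum; g''(3/2) = -7 < 0 ⇒ local maximum.
Thus g has its local maximum at w = 3/2, with value 21/8.

21/8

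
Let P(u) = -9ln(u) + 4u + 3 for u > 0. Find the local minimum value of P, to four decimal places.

4.7016

P'(u) = -9/u + 4 = 0 gives u = 9/4.
P''(u) = 9/u², which is positive for u > 0, so this is a local minimum.
P(9/4) = -9·ln(9/4) + 9 + 3 ≈ 4.7016.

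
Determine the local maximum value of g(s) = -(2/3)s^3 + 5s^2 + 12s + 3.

g'(s) = -2s^2 + 10s + 12 = 0 at s = -1, 6.
g''(s) = -4s + 10. g''(-1) = 14 > 0 ⇒ local minimum; g''(6) = -14 < 0 ⇒ local maximum.
Thus g has its local maximum at s = 6, with value 111.

111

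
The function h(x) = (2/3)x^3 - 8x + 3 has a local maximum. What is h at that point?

41/3

h'(x) = 2x^2 - 8 = 0 at x = -2, 2.
Since h''(x) = 4x, we get h''(-2) = -8 < 0 ⇒ local maximum; h''(2) = 8 > 0 ⇒ local minimum.
The local maximum is h(-2) = 41/3.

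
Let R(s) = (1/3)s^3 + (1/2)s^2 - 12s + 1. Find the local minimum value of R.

-43/2

Critical points: R'(s) = s^2 + s - 12 vanishes at s = -4, 3.
R''(s) = 2s + 1. R''(-4) = -7 < 0 ⇒ local maximum; R''(3) = 7 > 0 ⇒ local minimum.
Thus R has its local minimum at s = 3, with value -43/2.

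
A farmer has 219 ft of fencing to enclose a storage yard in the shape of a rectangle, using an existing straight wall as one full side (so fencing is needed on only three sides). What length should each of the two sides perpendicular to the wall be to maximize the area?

219/4

Let the sides perpendicular to the wall have length x and the parallel side y, so 2x + y = 219 and the area is A = xy = x(219 − 2x).
A'(x) = 219 − 4x = 0 gives x = 219/4, and A''(x) = −4 < 0 confirms a maximum.
Then y = 219 − 2·219/4 = 219/2 and A = 47961/8.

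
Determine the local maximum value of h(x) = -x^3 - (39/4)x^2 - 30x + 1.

491/16

h'(x) = -3x^2 - (39/2)x - 30 = 0 at x = -4, -5/2.
Second-derivative test with h''(x) = -6x - 39/2: h''(-4) = 9/2 > 0 ⇒ local minimum; h''(-5/2) = -9/2 < 0 ⇒ local maximum.
So the local maximum value is h(-5/2) = 491/16.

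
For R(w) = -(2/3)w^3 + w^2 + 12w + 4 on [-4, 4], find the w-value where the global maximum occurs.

The derivative is -2w^2 + 2w + 12, which vanishes at w = -2 and w = 3.
Evaluating at the critical points and endpoints: R(-4) = 44/3; R(-2) = -32/3; R(3) = 31; R(4) = 76/3.
So the maximum is R(3) = 31.

3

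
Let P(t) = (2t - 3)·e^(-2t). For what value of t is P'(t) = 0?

2

P'(t) = 2·e^(-2t) + (2t - 3)·(-2)·e^(-2t) = (-4t + 8)·e^(-2t). Since e^(-2t) > 0, the only critical point is t = 2.
P''(2) has the same sign as -4 < 0, so this is a local maximum.
P(2) = (1)·e^(-4) ≈ 0.0183.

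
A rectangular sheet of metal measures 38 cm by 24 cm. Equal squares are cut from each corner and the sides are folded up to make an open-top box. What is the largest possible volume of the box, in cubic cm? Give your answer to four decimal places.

1963.0219

With cut size x, the volume is V(x) = x(38 − 2x)(24 − 2x) for 0 < x < 12.
V'(x) = 12x^2 − 248x + 912. Setting V'(x) = 0 gives x ≈ 4.7856 (the root in (0, 12)).
V''(x) = 24x − 248 is negative there, so this is the maximum; V ≈ 1963.0219.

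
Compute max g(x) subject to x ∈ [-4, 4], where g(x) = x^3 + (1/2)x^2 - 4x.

g'(x) = 3x^2 + x - 4, which vanishes at x = -4/3 and x = 1.
Compare values at every candidate in [-4, 4]: g(-4) = -40,  g(-4/3) = 104/27,  g(1) = -5/2,  g(4) = 56.
Hence the absolute maximum is 56 at x = 4.

56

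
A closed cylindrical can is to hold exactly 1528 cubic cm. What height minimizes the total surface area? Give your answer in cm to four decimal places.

With radius r and height h, πr²h = 1528 so h = 1528/(πr²), and S(r) = 2πr² + 2πrh = 2πr² + 2·1528/r.
S'(r) = 4πr − 2·1528/r² = 0 ⇒ r³ = 1528/(2π), so r ≈ 6.2419 and h = 2r ≈ 12.4837.
S''(r) = 4π + 4·1528/r³ > 0, so this is the minimum; S ≈ 734.3957.

12.4837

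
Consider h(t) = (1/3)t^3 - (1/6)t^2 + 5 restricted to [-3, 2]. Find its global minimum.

Differentiating, h'(t) = t^2 - (1/3)t; which vanishes at t = 0 and t = 1/3.
Compare values at every candidate in [-3, 2]: h(-3) = -11/2; h(0) = 5; h(1/3) = 809/162; h(2) = 7.
Hence the absolute minimum is -11/2 at t = -3.

-11/2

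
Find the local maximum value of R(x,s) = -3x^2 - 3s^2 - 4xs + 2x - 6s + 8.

82/5

∂R/∂x = -6x - 4s + 2 = 0 and ∂R/∂s = -4x - 6s - 6 = 0, so (x, s) = (9/5, -11/5).
The Hessian has R_{xx} = -6, R_{ss} = -6, R_{xs} = -4, giving D = 20 > 0 with R_{xx} < 0, so the point is a local maximum.
R(9/5, -11/5) = 82/5.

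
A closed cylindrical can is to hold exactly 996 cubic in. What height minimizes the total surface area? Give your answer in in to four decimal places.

10.8241

With radius r and height h, πr²h = 996 so h = 996/(πr²), and S(r) = 2πr² + 2πrh = 2πr² + 2·996/r.
S'(r) = 4πr − 2·996/r² = 0 ⇒ r³ = 996/(2π), so r ≈ 5.4120 and h = 2r ≈ 10.8241.
S''(r) = 4π + 4·996/r³ > 0, so this is the minimum; S ≈ 552.1038.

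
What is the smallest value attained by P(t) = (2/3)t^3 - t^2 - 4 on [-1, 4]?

Differentiating, P'(t) = 2t^2 - 2t; which vanishes at t = 0 and t = 1.
Compare values at every candidate in [-1, 4]: P(-1) = -17/3; P(0) = -4; P(1) = -13/3; P(4) = 68/3.
So the minimum is P(-1) = -17/3.

-17/3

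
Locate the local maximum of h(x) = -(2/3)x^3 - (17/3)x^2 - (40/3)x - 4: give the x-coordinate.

-5/3

h'(x) = -2x^2 - (34/3)x - 40/3. Setting h'(x) = 0 gives x ∈ {-4, -5/3}.
Second-derivative test with h''(x) = -4x - 34/3: h''(-4) = 14/3 > 0 ⇒ local minimum; h''(-5/3) = -14/3 < 0 ⇒ local maximum.
So the local maximum value is h(-5/3) = 451/81.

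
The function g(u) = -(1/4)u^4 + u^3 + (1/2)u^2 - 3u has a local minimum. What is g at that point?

-7/4

Critical points: g'(u) = -u^3 + 3u^2 + u - 3 vanishes at u = -1, 1, 3.
g''(u) = -3u^2 + 6u + 1. g''(-1) = -8 < 0 ⇒ local maximum; g''(1) = 4 > 0 ⇒ local minimum; g''(3) = -8 < 0 ⇒ local maximum.
So the local minimum value is g(1) = -7/4.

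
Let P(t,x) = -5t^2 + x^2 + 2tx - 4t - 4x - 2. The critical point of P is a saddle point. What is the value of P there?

∂P/∂t = -10t + 2x - 4 = 0 and ∂P/∂x = 2t + 2x - 4 = 0, so (t, x) = (0, 2).
The Hessian has P_{tt} = -10, P_{xx} = 2, P_{tx} = 2, giving D = -24 < 0, so the point is a saddle point.
P(0, 2) = -6.

-6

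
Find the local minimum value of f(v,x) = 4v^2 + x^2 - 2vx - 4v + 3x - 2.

∂f/∂v = 8v - 2x - 4 = 0 and ∂f/∂x = -2v + 2x + 3 = 0, so (v, x) = (1/6, -4/3).
The Hessian has f_{vv} = 8, f_{xx} = 2, f_{vx} = -2, giving D = 12 > 0 with f_{vv} > 0, so the point is a local minimum.
f(1/6, -4/3) = -13/3.

-13/3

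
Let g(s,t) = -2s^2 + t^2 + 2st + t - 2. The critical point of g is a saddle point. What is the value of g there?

∂g/∂s = -4s + 2t = 0 and ∂g/∂t = 2s + 2t + 1 = 0, so (s, t) = (-1/6, -1/3).
The Hessian has g_{ss} = -4, g_{tt} = 2, g_{st} = 2, giving D = -12 < 0, so the point is a saddle point.
g(-1/6, -1/3) = -13/6.

-13/6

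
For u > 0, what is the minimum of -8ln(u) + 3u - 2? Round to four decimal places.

-1.8466

R'(u) = -8/u + 3 = 0 gives u = 8/3.
R''(u) = 8/u², which is positive for u > 0, so this is a local minimum.
R(8/3) = -8·ln(8/3) + 8 - 2 ≈ -1.8466.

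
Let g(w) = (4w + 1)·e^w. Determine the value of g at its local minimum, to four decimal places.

By the product rule, g'(w) = (4w + 5)·e^w. Since e^w > 0, the only critical point is w = -5/4.
g''(-5/4) has the same sign as 4 > 0, so this is a local minimum.
g(-5/4) = (-4)·e^(-5/4) ≈ -1.1460.

-1.1460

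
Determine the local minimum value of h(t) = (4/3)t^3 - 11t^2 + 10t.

-175/3

h'(t) = 4t^2 - 22t + 10. Setting h'(t) = 0 gives t ∈ {1/2, 5}.
Since h''(t) = 8t - 22, we get h''(1/2) = -18 < 0 ⇒ local maximum; h''(5) = 18 > 0 ⇒ local minimum.
The local minimum is h(5) = -175/3.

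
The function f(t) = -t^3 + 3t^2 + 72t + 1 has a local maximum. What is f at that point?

325

f'(t) = -3t^2 + 6t + 72. Setting f'(t) = 0 gives t ∈ {-4, 6}.
f''(t) = -6t + 6. f''(-4) = 30 > 0 ⇒ local minimum; f''(6) = -30 < 0 ⇒ local maximum.
Thus f has its local maximum at t = 6, with value 325.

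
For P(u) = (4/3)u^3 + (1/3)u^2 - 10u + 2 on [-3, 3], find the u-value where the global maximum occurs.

Differentiating, P'(u) = 4u^2 + (2/3)u - 10; which vanishes at u = -5/3 and u = 3/2.
Evaluating at the critical points and endpoints: P(-3) = -1, P(-5/3) = 1087/81, P(3/2) = -31/4, P(3) = 11.
Hence the absolute maximum is 1087/81 at u = -5/3.

-5/3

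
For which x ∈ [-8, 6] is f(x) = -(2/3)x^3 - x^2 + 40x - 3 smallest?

f'(x) = -2x^2 - 2x + 40, which vanishes at x = -5 and x = 4.
Candidates: f(-8) = -137/3; f(-5) = -434/3; f(4) = 295/3; f(6) = 57.
So the minimum is f(-5) = -434/3.

-5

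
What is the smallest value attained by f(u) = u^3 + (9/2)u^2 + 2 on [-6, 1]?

-52

Differentiating, f'(u) = 3u^2 + 9u; which vanishes at u = -3 and u = 0.
Candidates: f(-6) = -52; f(-3) = 31/2; f(0) = 2; f(1) = 15/2.
The minimum over the interval is -52, attained at u = -6.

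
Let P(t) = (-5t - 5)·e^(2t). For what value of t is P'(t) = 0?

-3/2

Differentiating with the product rule gives P'(t) = (-10t - 15)·e^(2t). Since e^(2t) > 0, the only critical point is t = -3/2.
P''(-3/2) has the same sign as -10 < 0, so this is a local maximum.
P(-3/2) = (5/2)·e^(-3) ≈ 0.1245.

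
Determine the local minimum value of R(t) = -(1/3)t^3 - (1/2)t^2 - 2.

Critical points: R'(t) = -t^2 - t vanishes at t = -1, 0.
Second-derivative test with R''(t) = -2t - 1: R''(-1) = 1 > 0 ⇒ local minimum; R''(0) = -1 < 0 ⇒ local maximum.
The local minimum is R(-1) = -13/6.

-13/6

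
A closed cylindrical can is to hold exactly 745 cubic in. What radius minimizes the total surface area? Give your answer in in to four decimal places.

4.9128

With radius r and height h, πr²h = 745 so h = 745/(πr²), and S(r) = 2πr² + 2πrh = 2πr² + 2·745/r.
S'(r) = 4πr − 2·745/r² = 0 ⇒ r³ = 745/(2π), so r ≈ 4.9128 and h = 2r ≈ 9.8255.
S''(r) = 4π + 4·745/r³ > 0, so this is the minimum; S ≈ 454.9378.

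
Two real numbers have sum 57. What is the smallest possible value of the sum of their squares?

3249/2

With a + b = 57, a^2 + b^2 = a^2 + (57 − a)^2.
The derivative 2a − 2(57 − a) = 4a − 114 vanishes at a = 57/2; second derivative 4 > 0, a minimum.
The minimum is 2·(57/2)^2 = 3249/2.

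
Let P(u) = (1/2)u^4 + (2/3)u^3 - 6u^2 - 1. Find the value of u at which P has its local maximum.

P'(u) = 2u^3 + 2u^2 - 12u. Setting P'(u) = 0 gives u ∈ {-3, 0, 2}.
P''(u) = 6u^2 + 4u - 12. P''(-3) = 30 > 0 ⇒ local minimum; P''(0) = -12 < 0 ⇒ local maximum; P''(2) = 20 > 0 ⇒ local minimum.
The local maximum is P(0) = -1.

0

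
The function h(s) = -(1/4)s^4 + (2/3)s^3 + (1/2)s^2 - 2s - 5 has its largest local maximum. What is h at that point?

-41/12

h'(s) = -s^3 + 2s^2 + s - 2 = 0 at s = -1, 1, 2.
Since h''(s) = -3s^2 + 4s + 1, we get h''(-1) = -6 < 0 ⇒ local maximum; h''(1) = 2 > 0 ⇒ local minimum; h''(2) = -3 < 0 ⇒ local maximum.
The largest local maximum is h(-1) = -41/12.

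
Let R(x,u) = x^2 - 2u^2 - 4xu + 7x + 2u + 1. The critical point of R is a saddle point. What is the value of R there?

-7/12

∂R/∂x = 2x - 4u + 7 = 0 and ∂R/∂u = -4x - 4u + 2 = 0, so (x, u) = (-5/6, 4/3).
The Hessian has R_{xx} = 2, R_{uu} = -4, R_{xu} = -4, giving D = -24 < 0, so the point is a saddle point.
R(-5/6, 4/3) = -7/12.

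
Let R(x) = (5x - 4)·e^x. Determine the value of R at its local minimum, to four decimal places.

-4.0937

By the product rule, R'(x) = (5x + 1)·e^x. Since e^x > 0, the only critical point is x = -1/5.
R''(-1/5) has the same sign as 5 > 0, so this is a local minimum.
R(-1/5) = (-5)·e^(-1/5) ≈ -4.0937.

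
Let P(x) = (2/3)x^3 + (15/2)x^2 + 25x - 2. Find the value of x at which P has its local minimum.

-5/2

Critical points: P'(x) = 2x^2 + 15x + 25 vanishes at x = -5, -5/2.
P''(x) = 4x + 15. P''(-5) = -5 < 0 ⇒ local maximum; P''(-5/2) = 5 > 0 ⇒ local minimum.
The local minimum is P(-5/2) = -673/24.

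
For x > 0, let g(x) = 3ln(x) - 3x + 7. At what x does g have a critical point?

1

g'(x) = 3/x − 3 = 0 gives x = 1.
g''(x) = -3/x², which is negative for x > 0, so this is a local maximum.
g(1) = 3·ln(1) - 3 + 7 ≈ 4.0000.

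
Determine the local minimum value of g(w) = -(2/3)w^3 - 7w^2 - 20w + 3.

34/3

g'(w) = -2w^2 - 14w - 20. Setting g'(w) = 0 gives w ∈ {-5, -2}.
g''(w) = -4w - 14. g''(-5) = 6 > 0 ⇒ local minimum; g''(-2) = -6 < 0 ⇒ local maximum.
So the local minimum value is g(-5) = 34/3.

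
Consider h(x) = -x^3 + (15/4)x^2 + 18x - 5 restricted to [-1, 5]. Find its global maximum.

63

The derivative is -3x^2 + (15/2)x + 18, whose only zero in [-1, 5] is x = 4.
Candidates: h(-1) = -73/4,  h(4) = 63,  h(5) = 215/4.
So the maximum is h(4) = 63.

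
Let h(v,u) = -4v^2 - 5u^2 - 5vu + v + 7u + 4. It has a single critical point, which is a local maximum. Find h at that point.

386/55

∂h/∂v = -8v - 5u + 1 = 0 and ∂h/∂u = -5v - 10u + 7 = 0, so (v, u) = (-5/11, 51/55).
The Hessian has h_{vv} = -8, h_{uu} = -10, h_{vu} = -5, giving D = 55 > 0 with h_{vv} < 0, so the point is a local maximum.
h(-5/11, 51/55) = 386/55.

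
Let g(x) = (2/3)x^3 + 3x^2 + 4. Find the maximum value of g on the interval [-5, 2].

The derivative is 2x^2 + 6x, which vanishes at x = -3 and x = 0.
Candidates: g(-5) = -13/3, g(-3) = 13, g(0) = 4, g(2) = 64/3.
The maximum over the interval is 64/3, attained at x = 2.

64/3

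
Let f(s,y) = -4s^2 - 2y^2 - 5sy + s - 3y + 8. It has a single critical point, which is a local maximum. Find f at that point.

∂f/∂s = -8s - 5y + 1 = 0 and ∂f/∂y = -5s - 4y - 3 = 0, so (s, y) = (19/7, -29/7).
The Hessian has f_{ss} = -8, f_{yy} = -4, f_{sy} = -5, giving D = 7 > 0 with f_{ss} < 0, so the point is a local maximum.
f(19/7, -29/7) = 109/7.

109/7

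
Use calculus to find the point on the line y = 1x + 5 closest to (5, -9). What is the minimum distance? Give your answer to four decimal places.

Minimize D(x)^2 = (x - 5)^2 + (x + 14)^2.
d/dx[D^2] = 2(x - 5) + 2·1·(x + 14) = 0 ⇒ x = -9/2.
Then y = 1/2 and the distance is √(361/2) ≈ 13.4350.

13.4350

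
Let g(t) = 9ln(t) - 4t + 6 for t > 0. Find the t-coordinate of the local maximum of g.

9/4

g'(t) = 9/t − 4 = 0 gives t = 9/4.
g''(t) = -9/t², which is negative for t > 0, so this is a local maximum.
g(9/4) = 9·ln(9/4) - 9 + 6 ≈ 4.2984.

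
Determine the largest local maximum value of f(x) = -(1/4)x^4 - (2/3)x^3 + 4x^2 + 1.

131/3

Critical points: f'(x) = -x^3 - 2x^2 + 8x vanishes at x = -4, 0, 2.
f''(x) = -3x^2 - 4x + 8. f''(-4) = -24 < 0 ⇒ local maximum; f''(0) = 8 > 0 ⇒ local minimum; f''(2) = -12 < 0 ⇒ local maximum.
So the largest local maximum value is f(-4) = 131/3.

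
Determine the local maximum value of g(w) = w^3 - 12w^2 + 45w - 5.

49

g'(w) = 3w^2 - 24w + 45. Setting g'(w) = 0 gives w ∈ {3, 5}.
g''(w) = 6w - 24. g''(3) = -6 < 0 ⇒ local maximum; g''(5) = 6 > 0 ⇒ local minimum.
The local maximum is g(3) = 49.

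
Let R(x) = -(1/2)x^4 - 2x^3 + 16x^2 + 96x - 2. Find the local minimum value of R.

R'(x) = -2x^3 - 6x^2 + 32x + 96 = 0 at x = -4, -3, 4.
R''(x) = -6x^2 - 12x + 32. R''(-4) = -16 < 0 ⇒ local maximum; R''(-3) = 14 > 0 ⇒ local minimum; R''(4) = -112 < 0 ⇒ local maximum.
So the local minimum value is R(-3) = -265/2.

-265/2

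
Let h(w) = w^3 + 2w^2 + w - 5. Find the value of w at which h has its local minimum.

h'(w) = 3w^2 + 4w + 1 = 0 at w = -1, -1/3.
h''(w) = 6w + 4. h''(-1) = -2 < 0 ⇒ local maximum; h''(-1/3) = 2 > 0 ⇒ local minimum.
Thus h has its local minimum at w = -1/3, with value -139/27.

-1/3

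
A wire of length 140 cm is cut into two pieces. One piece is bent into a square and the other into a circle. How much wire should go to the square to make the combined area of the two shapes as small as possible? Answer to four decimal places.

78.4139

Let x be the length used for the square. Square side x/4; circle radius (140−x)/(2π).
A(x) = (x/4)² + π·((140−x)/(2π))² = x²/16 + (140−x)²/(4π) for 0 ≤ x ≤ 140. A'(x) = x/8 − (140−x)/(2π) = 0 gives x = 4·140/(π+4) ≈ 78.4139.
A'' = 1/8 + 1/(2π) > 0, so this gives the minimum combined area; x ≈ 78.4139 cm to the square.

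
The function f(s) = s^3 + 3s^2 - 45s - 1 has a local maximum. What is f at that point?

f'(s) = 3s^2 + 6s - 45. Setting f'(s) = 0 gives s ∈ {-5, 3}.
f''(s) = 6s + 6. f''(-5) = -24 < 0 ⇒ local maximum; f''(3) = 24 > 0 ⇒ local minimum.
The local maximum is f(-5) = 174.

174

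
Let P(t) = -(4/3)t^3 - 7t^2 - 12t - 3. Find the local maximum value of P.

P'(t) = -4t^2 - 14t - 12. Setting P'(t) = 0 gives t ∈ {-2, -3/2}.
Since P''(t) = -8t - 14, we get P''(-2) = 2 > 0 ⇒ local minimum; P''(-3/2) = -2 < 0 ⇒ local maximum.
Thus P has its local maximum at t = -3/2, with value 15/4.

15/4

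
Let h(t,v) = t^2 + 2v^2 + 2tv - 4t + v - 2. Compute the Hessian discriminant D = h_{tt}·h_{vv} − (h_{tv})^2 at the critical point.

∂h/∂t = 2t + 2v - 4 = 0 and ∂h/∂v = 2t + 4v + 1 = 0, so (t, v) = (9/2, -5/2).
The Hessian has h_{tt} = 2, h_{vv} = 4, h_{tv} = 2, giving D = 4 > 0 with h_{tt} > 0, so the point is a local minimum.
D = (2)·(4) − (2)^2 = 4.

4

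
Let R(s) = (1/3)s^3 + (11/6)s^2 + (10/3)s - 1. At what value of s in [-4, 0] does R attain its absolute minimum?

-4

Differentiating, R'(s) = s^2 + (11/3)s + 10/3; which vanishes at s = -2 and s = -5/3.
Evaluating at the critical points and endpoints: R(-4) = -19/3; R(-2) = -3; R(-5/3) = -487/162; R(0) = -1.
So the minimum is R(-4) = -19/3.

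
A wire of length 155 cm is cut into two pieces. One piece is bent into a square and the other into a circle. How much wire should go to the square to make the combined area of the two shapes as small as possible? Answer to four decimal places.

Let x be the length used for the square. Square side x/4; circle radius (155−x)/(2π).
A(x) = (x/4)² + π·((155−x)/(2π))² = x²/16 + (155−x)²/(4π) for 0 ≤ x ≤ 155. A'(x) = x/8 − (155−x)/(2π) = 0 gives x = 4·155/(π+4) ≈ 86.8154.
A'' = 1/8 + 1/(2π) > 0, so this gives the minimum combined area; x ≈ 86.8154 cm to the square.

86.8154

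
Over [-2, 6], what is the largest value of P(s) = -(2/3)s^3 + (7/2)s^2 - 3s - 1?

73/3

Differentiating, P'(s) = -2s^2 + 7s - 3; which vanishes at s = 1/2 and s = 3.
Evaluating at the critical points and endpoints: P(-2) = 73/3, P(1/2) = -41/24, P(3) = 7/2, P(6) = -37.
The maximum over the interval is 73/3, attained at s = -2.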